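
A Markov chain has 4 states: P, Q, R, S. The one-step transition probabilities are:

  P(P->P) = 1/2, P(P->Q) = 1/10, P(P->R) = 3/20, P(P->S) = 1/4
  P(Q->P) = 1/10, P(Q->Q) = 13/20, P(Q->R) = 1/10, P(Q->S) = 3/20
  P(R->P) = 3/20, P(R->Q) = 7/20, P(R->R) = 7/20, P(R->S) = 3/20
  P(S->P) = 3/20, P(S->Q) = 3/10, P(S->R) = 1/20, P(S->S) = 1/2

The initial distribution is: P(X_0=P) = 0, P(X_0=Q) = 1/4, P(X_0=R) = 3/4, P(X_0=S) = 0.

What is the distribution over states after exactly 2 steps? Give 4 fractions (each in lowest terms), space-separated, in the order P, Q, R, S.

Answer: 283/1600 697/1600 137/800 173/800

Derivation:
Propagating the distribution step by step (d_{t+1} = d_t * P):
d_0 = (P=0, Q=1/4, R=3/4, S=0)
  d_1[P] = 0*1/2 + 1/4*1/10 + 3/4*3/20 + 0*3/20 = 11/80
  d_1[Q] = 0*1/10 + 1/4*13/20 + 3/4*7/20 + 0*3/10 = 17/40
  d_1[R] = 0*3/20 + 1/4*1/10 + 3/4*7/20 + 0*1/20 = 23/80
  d_1[S] = 0*1/4 + 1/4*3/20 + 3/4*3/20 + 0*1/2 = 3/20
d_1 = (P=11/80, Q=17/40, R=23/80, S=3/20)
  d_2[P] = 11/80*1/2 + 17/40*1/10 + 23/80*3/20 + 3/20*3/20 = 283/1600
  d_2[Q] = 11/80*1/10 + 17/40*13/20 + 23/80*7/20 + 3/20*3/10 = 697/1600
  d_2[R] = 11/80*3/20 + 17/40*1/10 + 23/80*7/20 + 3/20*1/20 = 137/800
  d_2[S] = 11/80*1/4 + 17/40*3/20 + 23/80*3/20 + 3/20*1/2 = 173/800
d_2 = (P=283/1600, Q=697/1600, R=137/800, S=173/800)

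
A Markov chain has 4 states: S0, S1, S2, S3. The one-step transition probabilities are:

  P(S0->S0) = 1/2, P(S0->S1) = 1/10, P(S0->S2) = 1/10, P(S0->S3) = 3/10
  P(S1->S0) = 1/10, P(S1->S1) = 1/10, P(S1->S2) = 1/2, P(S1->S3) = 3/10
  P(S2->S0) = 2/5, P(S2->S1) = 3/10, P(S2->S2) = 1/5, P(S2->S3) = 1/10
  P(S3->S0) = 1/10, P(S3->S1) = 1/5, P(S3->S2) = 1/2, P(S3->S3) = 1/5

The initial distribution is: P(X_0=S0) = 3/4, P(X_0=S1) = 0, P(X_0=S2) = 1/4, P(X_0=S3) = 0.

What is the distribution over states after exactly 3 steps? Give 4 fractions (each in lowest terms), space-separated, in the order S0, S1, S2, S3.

Propagating the distribution step by step (d_{t+1} = d_t * P):
d_0 = (S0=3/4, S1=0, S2=1/4, S3=0)
  d_1[S0] = 3/4*1/2 + 0*1/10 + 1/4*2/5 + 0*1/10 = 19/40
  d_1[S1] = 3/4*1/10 + 0*1/10 + 1/4*3/10 + 0*1/5 = 3/20
  d_1[S2] = 3/4*1/10 + 0*1/2 + 1/4*1/5 + 0*1/2 = 1/8
  d_1[S3] = 3/4*3/10 + 0*3/10 + 1/4*1/10 + 0*1/5 = 1/4
d_1 = (S0=19/40, S1=3/20, S2=1/8, S3=1/4)
  d_2[S0] = 19/40*1/2 + 3/20*1/10 + 1/8*2/5 + 1/4*1/10 = 131/400
  d_2[S1] = 19/40*1/10 + 3/20*1/10 + 1/8*3/10 + 1/4*1/5 = 3/20
  d_2[S2] = 19/40*1/10 + 3/20*1/2 + 1/8*1/5 + 1/4*1/2 = 109/400
  d_2[S3] = 19/40*3/10 + 3/20*3/10 + 1/8*1/10 + 1/4*1/5 = 1/4
d_2 = (S0=131/400, S1=3/20, S2=109/400, S3=1/4)
  d_3[S0] = 131/400*1/2 + 3/20*1/10 + 109/400*2/5 + 1/4*1/10 = 1251/4000
  d_3[S1] = 131/400*1/10 + 3/20*1/10 + 109/400*3/10 + 1/4*1/5 = 359/2000
  d_3[S2] = 131/400*1/10 + 3/20*1/2 + 109/400*1/5 + 1/4*1/2 = 1149/4000
  d_3[S3] = 131/400*3/10 + 3/20*3/10 + 109/400*1/10 + 1/4*1/5 = 441/2000
d_3 = (S0=1251/4000, S1=359/2000, S2=1149/4000, S3=441/2000)

Answer: 1251/4000 359/2000 1149/4000 441/2000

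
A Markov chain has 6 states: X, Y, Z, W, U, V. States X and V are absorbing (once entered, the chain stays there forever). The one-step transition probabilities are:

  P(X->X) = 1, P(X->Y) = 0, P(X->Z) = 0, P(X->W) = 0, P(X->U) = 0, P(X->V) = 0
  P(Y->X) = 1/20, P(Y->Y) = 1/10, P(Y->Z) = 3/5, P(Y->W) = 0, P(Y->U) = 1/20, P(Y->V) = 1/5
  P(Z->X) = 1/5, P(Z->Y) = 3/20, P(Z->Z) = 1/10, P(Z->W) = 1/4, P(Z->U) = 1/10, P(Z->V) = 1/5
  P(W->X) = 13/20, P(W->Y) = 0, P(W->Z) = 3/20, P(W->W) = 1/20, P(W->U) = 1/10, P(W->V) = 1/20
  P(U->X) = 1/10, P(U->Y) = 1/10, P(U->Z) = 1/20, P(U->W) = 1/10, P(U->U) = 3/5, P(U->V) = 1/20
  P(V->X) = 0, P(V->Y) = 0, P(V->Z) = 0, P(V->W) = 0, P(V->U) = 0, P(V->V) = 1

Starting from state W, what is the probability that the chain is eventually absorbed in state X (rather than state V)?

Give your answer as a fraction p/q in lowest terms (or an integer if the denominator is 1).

Answer: 1183/1389

Derivation:
Let a_i = P(absorbed in X | start in state i).
Boundary conditions: a_X = 1, a_V = 0.
For each transient state i, a_i = sum_j P(i->j) * a_j:
  a_Y = 1/20*a_X + 1/10*a_Y + 3/5*a_Z + 0*a_W + 1/20*a_U + 1/5*a_V
  a_Z = 1/5*a_X + 3/20*a_Y + 1/10*a_Z + 1/4*a_W + 1/10*a_U + 1/5*a_V
  a_W = 13/20*a_X + 0*a_Y + 3/20*a_Z + 1/20*a_W + 1/10*a_U + 1/20*a_V
  a_U = 1/10*a_X + 1/10*a_Y + 1/20*a_Z + 1/10*a_W + 3/5*a_U + 1/20*a_V

Substituting a_X = 1 and a_V = 0, rearrange to (I - Q) a = r where r[i] = P(i -> X):
  [9/10, -3/5, 0, -1/20] . (a_Y, a_Z, a_W, a_U) = 1/20
  [-3/20, 9/10, -1/4, -1/10] . (a_Y, a_Z, a_W, a_U) = 1/5
  [0, -3/20, 19/20, -1/10] . (a_Y, a_Z, a_W, a_U) = 13/20
  [-1/10, -1/20, -1/10, 2/5] . (a_Y, a_Z, a_W, a_U) = 1/10

Solving yields:
  a_Y = 2099/4167
  a_Z = 2570/4167
  a_W = 1183/1389
  a_U = 925/1389

Starting state is W, so the absorption probability is a_W = 1183/1389.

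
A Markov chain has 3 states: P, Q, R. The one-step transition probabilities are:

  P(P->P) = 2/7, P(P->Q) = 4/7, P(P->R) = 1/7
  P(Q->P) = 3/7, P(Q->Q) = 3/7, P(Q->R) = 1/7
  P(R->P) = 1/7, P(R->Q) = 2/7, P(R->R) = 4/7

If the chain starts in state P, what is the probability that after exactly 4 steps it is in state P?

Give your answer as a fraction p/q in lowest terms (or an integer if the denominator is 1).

Answer: 761/2401

Derivation:
Computing P^4 by repeated multiplication:
P^1 =
  P: [2/7, 4/7, 1/7]
  Q: [3/7, 3/7, 1/7]
  R: [1/7, 2/7, 4/7]
P^2 =
  P: [17/49, 22/49, 10/49]
  Q: [16/49, 23/49, 10/49]
  R: [12/49, 18/49, 19/49]
P^3 =
  P: [110/343, 22/49, 79/343]
  Q: [111/343, 153/343, 79/343]
  R: [97/343, 20/49, 106/343]
P^4 =
  P: [761/2401, 1060/2401, 580/2401]
  Q: [760/2401, 1061/2401, 580/2401]
  R: [720/2401, 1020/2401, 661/2401]

(P^4)[P -> P] = 761/2401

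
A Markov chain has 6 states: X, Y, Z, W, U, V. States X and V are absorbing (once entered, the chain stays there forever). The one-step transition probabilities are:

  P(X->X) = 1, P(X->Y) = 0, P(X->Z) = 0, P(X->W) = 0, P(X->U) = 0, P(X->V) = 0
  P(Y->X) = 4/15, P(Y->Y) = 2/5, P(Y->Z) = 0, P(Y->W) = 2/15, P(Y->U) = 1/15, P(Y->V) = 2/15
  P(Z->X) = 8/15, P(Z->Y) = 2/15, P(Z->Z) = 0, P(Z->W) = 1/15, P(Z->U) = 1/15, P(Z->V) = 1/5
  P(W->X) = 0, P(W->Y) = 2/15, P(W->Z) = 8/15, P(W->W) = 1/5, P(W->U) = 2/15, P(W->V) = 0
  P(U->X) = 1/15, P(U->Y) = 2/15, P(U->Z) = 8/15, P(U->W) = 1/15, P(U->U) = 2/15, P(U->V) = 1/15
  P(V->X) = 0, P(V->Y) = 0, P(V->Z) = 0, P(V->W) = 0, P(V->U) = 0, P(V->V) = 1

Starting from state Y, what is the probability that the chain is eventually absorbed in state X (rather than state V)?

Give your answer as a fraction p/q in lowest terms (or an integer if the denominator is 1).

Answer: 2836/4199

Derivation:
Let a_i = P(absorbed in X | start in state i).
Boundary conditions: a_X = 1, a_V = 0.
For each transient state i, a_i = sum_j P(i->j) * a_j:
  a_Y = 4/15*a_X + 2/5*a_Y + 0*a_Z + 2/15*a_W + 1/15*a_U + 2/15*a_V
  a_Z = 8/15*a_X + 2/15*a_Y + 0*a_Z + 1/15*a_W + 1/15*a_U + 1/5*a_V
  a_W = 0*a_X + 2/15*a_Y + 8/15*a_Z + 1/5*a_W + 2/15*a_U + 0*a_V
  a_U = 1/15*a_X + 2/15*a_Y + 8/15*a_Z + 1/15*a_W + 2/15*a_U + 1/15*a_V

Substituting a_X = 1 and a_V = 0, rearrange to (I - Q) a = r where r[i] = P(i -> X):
  [3/5, 0, -2/15, -1/15] . (a_Y, a_Z, a_W, a_U) = 4/15
  [-2/15, 1, -1/15, -1/15] . (a_Y, a_Z, a_W, a_U) = 8/15
  [-2/15, -8/15, 4/5, -2/15] . (a_Y, a_Z, a_W, a_U) = 0
  [-2/15, -8/15, -1/15, 13/15] . (a_Y, a_Z, a_W, a_U) = 1/15

Solving yields:
  a_Y = 2836/4199
  a_Z = 231/323
  a_W = 2947/4199
  a_U = 218/323

Starting state is Y, so the absorption probability is a_Y = 2836/4199.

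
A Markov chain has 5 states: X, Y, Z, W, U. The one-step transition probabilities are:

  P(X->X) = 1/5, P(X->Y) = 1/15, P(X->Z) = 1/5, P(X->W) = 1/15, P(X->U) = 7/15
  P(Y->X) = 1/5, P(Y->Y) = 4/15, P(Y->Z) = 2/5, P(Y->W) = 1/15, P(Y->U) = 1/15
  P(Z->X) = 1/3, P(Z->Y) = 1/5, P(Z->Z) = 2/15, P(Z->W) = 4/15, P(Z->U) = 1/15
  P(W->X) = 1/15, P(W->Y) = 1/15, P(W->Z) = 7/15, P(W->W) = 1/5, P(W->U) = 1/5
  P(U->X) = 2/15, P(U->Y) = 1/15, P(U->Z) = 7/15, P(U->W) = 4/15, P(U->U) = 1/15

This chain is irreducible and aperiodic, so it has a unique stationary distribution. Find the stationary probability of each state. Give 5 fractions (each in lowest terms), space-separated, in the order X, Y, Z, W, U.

The stationary distribution satisfies pi = pi * P, i.e.:
  pi_X = 1/5*pi_X + 1/5*pi_Y + 1/3*pi_Z + 1/15*pi_W + 2/15*pi_U
  pi_Y = 1/15*pi_X + 4/15*pi_Y + 1/5*pi_Z + 1/15*pi_W + 1/15*pi_U
  pi_Z = 1/5*pi_X + 2/5*pi_Y + 2/15*pi_Z + 7/15*pi_W + 7/15*pi_U
  pi_W = 1/15*pi_X + 1/15*pi_Y + 4/15*pi_Z + 1/5*pi_W + 4/15*pi_U
  pi_U = 7/15*pi_X + 1/15*pi_Y + 1/15*pi_Z + 1/5*pi_W + 1/15*pi_U
with normalization: pi_X + pi_Y + pi_Z + pi_W + pi_U = 1.

Using the first 4 balance equations plus normalization, the linear system A*pi = b is:
  [-4/5, 1/5, 1/3, 1/15, 2/15] . pi = 0
  [1/15, -11/15, 1/5, 1/15, 1/15] . pi = 0
  [1/5, 2/5, -13/15, 7/15, 7/15] . pi = 0
  [1/15, 1/15, 4/15, -4/5, 4/15] . pi = 0
  [1, 1, 1, 1, 1] . pi = 1

Solving yields:
  pi_X = 1901/9323
  pi_Y = 1247/9323
  pi_Z = 5641/18646
  pi_W = 3481/18646
  pi_U = 1614/9323

Verification (pi * P):
  1901/9323*1/5 + 1247/9323*1/5 + 5641/18646*1/3 + 3481/18646*1/15 + 1614/9323*2/15 = 1901/9323 = pi_X  (ok)
  1901/9323*1/15 + 1247/9323*4/15 + 5641/18646*1/5 + 3481/18646*1/15 + 1614/9323*1/15 = 1247/9323 = pi_Y  (ok)
  1901/9323*1/5 + 1247/9323*2/5 + 5641/18646*2/15 + 3481/18646*7/15 + 1614/9323*7/15 = 5641/18646 = pi_Z  (ok)
  1901/9323*1/15 + 1247/9323*1/15 + 5641/18646*4/15 + 3481/18646*1/5 + 1614/9323*4/15 = 3481/18646 = pi_W  (ok)
  1901/9323*7/15 + 1247/9323*1/15 + 5641/18646*1/15 + 3481/18646*1/5 + 1614/9323*1/15 = 1614/9323 = pi_U  (ok)

Answer: 1901/9323 1247/9323 5641/18646 3481/18646 1614/9323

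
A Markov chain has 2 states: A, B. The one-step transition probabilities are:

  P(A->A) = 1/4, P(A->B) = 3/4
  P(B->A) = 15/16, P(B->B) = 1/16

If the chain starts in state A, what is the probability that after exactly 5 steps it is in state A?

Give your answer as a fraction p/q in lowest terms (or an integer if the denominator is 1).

Answer: 127741/262144

Derivation:
Computing P^5 by repeated multiplication:
P^1 =
  A: [1/4, 3/4]
  B: [15/16, 1/16]
P^2 =
  A: [49/64, 15/64]
  B: [75/256, 181/256]
P^3 =
  A: [421/1024, 603/1024]
  B: [3015/4096, 1081/4096]
P^4 =
  A: [10729/16384, 5655/16384]
  B: [28275/65536, 37261/65536]
P^5 =
  A: [127741/262144, 134403/262144]
  B: [672015/1048576, 376561/1048576]

(P^5)[A -> A] = 127741/262144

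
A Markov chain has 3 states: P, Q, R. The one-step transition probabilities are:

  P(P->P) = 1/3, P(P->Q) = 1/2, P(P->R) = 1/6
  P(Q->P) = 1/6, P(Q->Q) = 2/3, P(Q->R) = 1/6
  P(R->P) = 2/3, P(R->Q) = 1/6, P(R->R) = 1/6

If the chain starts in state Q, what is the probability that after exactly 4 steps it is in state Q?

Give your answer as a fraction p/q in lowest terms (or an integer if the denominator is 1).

Answer: 173/324

Derivation:
Computing P^4 by repeated multiplication:
P^1 =
  P: [1/3, 1/2, 1/6]
  Q: [1/6, 2/3, 1/6]
  R: [2/3, 1/6, 1/6]
P^2 =
  P: [11/36, 19/36, 1/6]
  Q: [5/18, 5/9, 1/6]
  R: [13/36, 17/36, 1/6]
P^3 =
  P: [65/216, 115/216, 1/6]
  Q: [8/27, 29/54, 1/6]
  R: [67/216, 113/216, 1/6]
P^4 =
  P: [389/1296, 691/1296, 1/6]
  Q: [97/324, 173/324, 1/6]
  R: [391/1296, 689/1296, 1/6]

(P^4)[Q -> Q] = 173/324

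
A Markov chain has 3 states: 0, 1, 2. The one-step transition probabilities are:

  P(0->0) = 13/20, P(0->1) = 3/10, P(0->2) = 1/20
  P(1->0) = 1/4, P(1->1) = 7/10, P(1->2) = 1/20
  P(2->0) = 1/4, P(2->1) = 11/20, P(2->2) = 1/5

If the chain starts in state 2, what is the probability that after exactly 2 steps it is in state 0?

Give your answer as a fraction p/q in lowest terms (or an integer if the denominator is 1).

Answer: 7/20

Derivation:
Computing P^2 by repeated multiplication:
P^1 =
  0: [13/20, 3/10, 1/20]
  1: [1/4, 7/10, 1/20]
  2: [1/4, 11/20, 1/5]
P^2 =
  0: [51/100, 173/400, 23/400]
  1: [7/20, 237/400, 23/400]
  2: [7/20, 57/100, 2/25]

(P^2)[2 -> 0] = 7/20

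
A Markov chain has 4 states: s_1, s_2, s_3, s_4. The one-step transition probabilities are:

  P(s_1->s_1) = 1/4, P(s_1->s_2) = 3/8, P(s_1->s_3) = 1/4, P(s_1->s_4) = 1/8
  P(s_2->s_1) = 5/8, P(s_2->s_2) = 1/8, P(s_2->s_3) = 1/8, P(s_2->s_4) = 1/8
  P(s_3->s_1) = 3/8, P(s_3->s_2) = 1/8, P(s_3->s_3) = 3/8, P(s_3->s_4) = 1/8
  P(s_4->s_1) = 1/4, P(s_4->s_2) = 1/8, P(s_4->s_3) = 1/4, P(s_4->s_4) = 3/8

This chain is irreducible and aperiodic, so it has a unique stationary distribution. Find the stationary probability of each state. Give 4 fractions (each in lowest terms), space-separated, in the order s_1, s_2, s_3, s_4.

The stationary distribution satisfies pi = pi * P, i.e.:
  pi_s_1 = 1/4*pi_s_1 + 5/8*pi_s_2 + 3/8*pi_s_3 + 1/4*pi_s_4
  pi_s_2 = 3/8*pi_s_1 + 1/8*pi_s_2 + 1/8*pi_s_3 + 1/8*pi_s_4
  pi_s_3 = 1/4*pi_s_1 + 1/8*pi_s_2 + 3/8*pi_s_3 + 1/4*pi_s_4
  pi_s_4 = 1/8*pi_s_1 + 1/8*pi_s_2 + 1/8*pi_s_3 + 3/8*pi_s_4
with normalization: pi_s_1 + pi_s_2 + pi_s_3 + pi_s_4 = 1.

Using the first 3 balance equations plus normalization, the linear system A*pi = b is:
  [-3/4, 5/8, 3/8, 1/4] . pi = 0
  [3/8, -7/8, 1/8, 1/8] . pi = 0
  [1/4, 1/8, -5/8, 1/4] . pi = 0
  [1, 1, 1, 1] . pi = 1

Solving yields:
  pi_s_1 = 37/102
  pi_s_2 = 11/51
  pi_s_3 = 13/51
  pi_s_4 = 1/6

Verification (pi * P):
  37/102*1/4 + 11/51*5/8 + 13/51*3/8 + 1/6*1/4 = 37/102 = pi_s_1  (ok)
  37/102*3/8 + 11/51*1/8 + 13/51*1/8 + 1/6*1/8 = 11/51 = pi_s_2  (ok)
  37/102*1/4 + 11/51*1/8 + 13/51*3/8 + 1/6*1/4 = 13/51 = pi_s_3  (ok)
  37/102*1/8 + 11/51*1/8 + 13/51*1/8 + 1/6*3/8 = 1/6 = pi_s_4  (ok)

Answer: 37/102 11/51 13/51 1/6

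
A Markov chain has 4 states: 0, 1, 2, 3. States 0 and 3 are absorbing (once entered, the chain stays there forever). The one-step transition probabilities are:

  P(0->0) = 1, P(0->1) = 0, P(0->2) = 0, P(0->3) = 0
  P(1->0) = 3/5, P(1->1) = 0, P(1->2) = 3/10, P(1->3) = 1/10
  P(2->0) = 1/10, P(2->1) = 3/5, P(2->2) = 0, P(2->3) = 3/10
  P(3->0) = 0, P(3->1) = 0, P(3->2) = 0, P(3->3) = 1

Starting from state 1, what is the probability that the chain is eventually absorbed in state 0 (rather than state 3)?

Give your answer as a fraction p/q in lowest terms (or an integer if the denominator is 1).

Answer: 63/82

Derivation:
Let a_i = P(absorbed in 0 | start in state i).
Boundary conditions: a_0 = 1, a_3 = 0.
For each transient state i, a_i = sum_j P(i->j) * a_j:
  a_1 = 3/5*a_0 + 0*a_1 + 3/10*a_2 + 1/10*a_3
  a_2 = 1/10*a_0 + 3/5*a_1 + 0*a_2 + 3/10*a_3

Substituting a_0 = 1 and a_3 = 0, rearrange to (I - Q) a = r where r[i] = P(i -> 0):
  [1, -3/10] . (a_1, a_2) = 3/5
  [-3/5, 1] . (a_1, a_2) = 1/10

Solving yields:
  a_1 = 63/82
  a_2 = 23/41

Starting state is 1, so the absorption probability is a_1 = 63/82.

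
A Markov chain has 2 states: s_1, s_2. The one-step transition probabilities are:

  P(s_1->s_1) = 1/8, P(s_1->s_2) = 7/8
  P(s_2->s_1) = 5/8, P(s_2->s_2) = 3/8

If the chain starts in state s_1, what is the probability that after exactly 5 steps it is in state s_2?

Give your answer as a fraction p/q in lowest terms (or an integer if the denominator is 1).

Answer: 77/128

Derivation:
Computing P^5 by repeated multiplication:
P^1 =
  s_1: [1/8, 7/8]
  s_2: [5/8, 3/8]
P^2 =
  s_1: [9/16, 7/16]
  s_2: [5/16, 11/16]
P^3 =
  s_1: [11/32, 21/32]
  s_2: [15/32, 17/32]
P^4 =
  s_1: [29/64, 35/64]
  s_2: [25/64, 39/64]
P^5 =
  s_1: [51/128, 77/128]
  s_2: [55/128, 73/128]

(P^5)[s_1 -> s_2] = 77/128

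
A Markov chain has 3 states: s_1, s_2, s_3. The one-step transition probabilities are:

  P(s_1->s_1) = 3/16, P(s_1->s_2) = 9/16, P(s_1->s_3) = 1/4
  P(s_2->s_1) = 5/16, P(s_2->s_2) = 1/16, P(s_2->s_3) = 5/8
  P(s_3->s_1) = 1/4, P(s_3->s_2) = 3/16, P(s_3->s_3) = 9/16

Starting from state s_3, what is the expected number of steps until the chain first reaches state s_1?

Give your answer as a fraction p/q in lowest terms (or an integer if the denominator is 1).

Let h_i = expected steps to first reach s_1 from state i.
Boundary: h_s_1 = 0.
First-step equations for the other states:
  h_s_2 = 1 + 5/16*h_s_1 + 1/16*h_s_2 + 5/8*h_s_3
  h_s_3 = 1 + 1/4*h_s_1 + 3/16*h_s_2 + 9/16*h_s_3

Substituting h_s_1 = 0 and rearranging gives the linear system (I - Q) h = 1:
  [15/16, -5/8] . (h_s_2, h_s_3) = 1
  [-3/16, 7/16] . (h_s_2, h_s_3) = 1

Solving yields:
  h_s_2 = 272/75
  h_s_3 = 96/25

Starting state is s_3, so the expected hitting time is h_s_3 = 96/25.

Answer: 96/25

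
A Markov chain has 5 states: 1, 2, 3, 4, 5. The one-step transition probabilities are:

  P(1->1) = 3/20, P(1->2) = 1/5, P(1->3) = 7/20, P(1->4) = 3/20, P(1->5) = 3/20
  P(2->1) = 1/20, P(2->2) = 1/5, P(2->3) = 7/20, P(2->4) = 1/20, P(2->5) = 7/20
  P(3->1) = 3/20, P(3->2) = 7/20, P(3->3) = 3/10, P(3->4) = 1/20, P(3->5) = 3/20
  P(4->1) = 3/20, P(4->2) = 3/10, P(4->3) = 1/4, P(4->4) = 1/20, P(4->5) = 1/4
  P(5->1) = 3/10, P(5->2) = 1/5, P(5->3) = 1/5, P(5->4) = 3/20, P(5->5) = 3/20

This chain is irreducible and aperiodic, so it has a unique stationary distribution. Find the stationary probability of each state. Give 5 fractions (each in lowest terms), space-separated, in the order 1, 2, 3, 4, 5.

Answer: 14447/92554 11705/46277 13661/46277 8009/92554 9683/46277

Derivation:
The stationary distribution satisfies pi = pi * P, i.e.:
  pi_1 = 3/20*pi_1 + 1/20*pi_2 + 3/20*pi_3 + 3/20*pi_4 + 3/10*pi_5
  pi_2 = 1/5*pi_1 + 1/5*pi_2 + 7/20*pi_3 + 3/10*pi_4 + 1/5*pi_5
  pi_3 = 7/20*pi_1 + 7/20*pi_2 + 3/10*pi_3 + 1/4*pi_4 + 1/5*pi_5
  pi_4 = 3/20*pi_1 + 1/20*pi_2 + 1/20*pi_3 + 1/20*pi_4 + 3/20*pi_5
  pi_5 = 3/20*pi_1 + 7/20*pi_2 + 3/20*pi_3 + 1/4*pi_4 + 3/20*pi_5
with normalization: pi_1 + pi_2 + pi_3 + pi_4 + pi_5 = 1.

Using the first 4 balance equations plus normalization, the linear system A*pi = b is:
  [-17/20, 1/20, 3/20, 3/20, 3/10] . pi = 0
  [1/5, -4/5, 7/20, 3/10, 1/5] . pi = 0
  [7/20, 7/20, -7/10, 1/4, 1/5] . pi = 0
  [3/20, 1/20, 1/20, -19/20, 3/20] . pi = 0
  [1, 1, 1, 1, 1] . pi = 1

Solving yields:
  pi_1 = 14447/92554
  pi_2 = 11705/46277
  pi_3 = 13661/46277
  pi_4 = 8009/92554
  pi_5 = 9683/46277

Verification (pi * P):
  14447/92554*3/20 + 11705/46277*1/20 + 13661/46277*3/20 + 8009/92554*3/20 + 9683/46277*3/10 = 14447/92554 = pi_1  (ok)
  14447/92554*1/5 + 11705/46277*1/5 + 13661/46277*7/20 + 8009/92554*3/10 + 9683/46277*1/5 = 11705/46277 = pi_2  (ok)
  14447/92554*7/20 + 11705/46277*7/20 + 13661/46277*3/10 + 8009/92554*1/4 + 9683/46277*1/5 = 13661/46277 = pi_3  (ok)
  14447/92554*3/20 + 11705/46277*1/20 + 13661/46277*1/20 + 8009/92554*1/20 + 9683/46277*3/20 = 8009/92554 = pi_4  (ok)
  14447/92554*3/20 + 11705/46277*7/20 + 13661/46277*3/20 + 8009/92554*1/4 + 9683/46277*3/20 = 9683/46277 = pi_5  (ok)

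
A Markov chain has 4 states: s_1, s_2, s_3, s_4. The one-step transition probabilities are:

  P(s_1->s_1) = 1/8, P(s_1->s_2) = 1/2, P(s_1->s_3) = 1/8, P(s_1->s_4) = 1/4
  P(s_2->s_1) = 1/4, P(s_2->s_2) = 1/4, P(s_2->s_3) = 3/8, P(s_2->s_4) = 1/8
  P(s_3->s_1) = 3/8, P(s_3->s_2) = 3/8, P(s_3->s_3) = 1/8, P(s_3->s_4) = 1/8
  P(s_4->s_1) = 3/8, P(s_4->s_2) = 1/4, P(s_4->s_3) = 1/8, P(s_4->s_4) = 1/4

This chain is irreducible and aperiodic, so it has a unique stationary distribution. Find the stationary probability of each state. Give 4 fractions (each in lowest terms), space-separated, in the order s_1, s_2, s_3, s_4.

The stationary distribution satisfies pi = pi * P, i.e.:
  pi_s_1 = 1/8*pi_s_1 + 1/4*pi_s_2 + 3/8*pi_s_3 + 3/8*pi_s_4
  pi_s_2 = 1/2*pi_s_1 + 1/4*pi_s_2 + 3/8*pi_s_3 + 1/4*pi_s_4
  pi_s_3 = 1/8*pi_s_1 + 3/8*pi_s_2 + 1/8*pi_s_3 + 1/8*pi_s_4
  pi_s_4 = 1/4*pi_s_1 + 1/8*pi_s_2 + 1/8*pi_s_3 + 1/4*pi_s_4
with normalization: pi_s_1 + pi_s_2 + pi_s_3 + pi_s_4 = 1.

Using the first 3 balance equations plus normalization, the linear system A*pi = b is:
  [-7/8, 1/4, 3/8, 3/8] . pi = 0
  [1/2, -3/4, 3/8, 1/4] . pi = 0
  [1/8, 3/8, -7/8, 1/8] . pi = 0
  [1, 1, 1, 1] . pi = 1

Solving yields:
  pi_s_1 = 169/636
  pi_s_2 = 109/318
  pi_s_3 = 67/318
  pi_s_4 = 115/636

Verification (pi * P):
  169/636*1/8 + 109/318*1/4 + 67/318*3/8 + 115/636*3/8 = 169/636 = pi_s_1  (ok)
  169/636*1/2 + 109/318*1/4 + 67/318*3/8 + 115/636*1/4 = 109/318 = pi_s_2  (ok)
  169/636*1/8 + 109/318*3/8 + 67/318*1/8 + 115/636*1/8 = 67/318 = pi_s_3  (ok)
  169/636*1/4 + 109/318*1/8 + 67/318*1/8 + 115/636*1/4 = 115/636 = pi_s_4  (ok)

Answer: 169/636 109/318 67/318 115/636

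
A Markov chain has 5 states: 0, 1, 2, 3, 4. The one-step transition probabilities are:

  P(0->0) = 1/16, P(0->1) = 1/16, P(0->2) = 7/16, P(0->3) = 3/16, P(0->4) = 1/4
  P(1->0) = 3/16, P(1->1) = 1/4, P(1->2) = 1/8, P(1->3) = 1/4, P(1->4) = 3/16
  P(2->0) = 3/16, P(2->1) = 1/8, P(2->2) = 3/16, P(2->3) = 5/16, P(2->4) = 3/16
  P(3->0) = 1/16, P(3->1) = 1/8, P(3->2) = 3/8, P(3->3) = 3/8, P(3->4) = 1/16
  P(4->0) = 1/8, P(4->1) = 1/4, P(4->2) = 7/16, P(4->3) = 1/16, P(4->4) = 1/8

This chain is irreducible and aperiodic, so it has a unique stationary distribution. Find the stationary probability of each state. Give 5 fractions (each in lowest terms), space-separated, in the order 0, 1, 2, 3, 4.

The stationary distribution satisfies pi = pi * P, i.e.:
  pi_0 = 1/16*pi_0 + 3/16*pi_1 + 3/16*pi_2 + 1/16*pi_3 + 1/8*pi_4
  pi_1 = 1/16*pi_0 + 1/4*pi_1 + 1/8*pi_2 + 1/8*pi_3 + 1/4*pi_4
  pi_2 = 7/16*pi_0 + 1/8*pi_1 + 3/16*pi_2 + 3/8*pi_3 + 7/16*pi_4
  pi_3 = 3/16*pi_0 + 1/4*pi_1 + 5/16*pi_2 + 3/8*pi_3 + 1/16*pi_4
  pi_4 = 1/4*pi_0 + 3/16*pi_1 + 3/16*pi_2 + 1/16*pi_3 + 1/8*pi_4
with normalization: pi_0 + pi_1 + pi_2 + pi_3 + pi_4 = 1.

Using the first 4 balance equations plus normalization, the linear system A*pi = b is:
  [-15/16, 3/16, 3/16, 1/16, 1/8] . pi = 0
  [1/16, -3/4, 1/8, 1/8, 1/4] . pi = 0
  [7/16, 1/8, -13/16, 3/8, 7/16] . pi = 0
  [3/16, 1/4, 5/16, -5/8, 1/16] . pi = 0
  [1, 1, 1, 1, 1] . pi = 1

Solving yields:
  pi_0 = 3952/30701
  pi_1 = 434/2791
  pi_2 = 9145/30701
  pi_3 = 8137/30701
  pi_4 = 4693/30701

Verification (pi * P):
  3952/30701*1/16 + 434/2791*3/16 + 9145/30701*3/16 + 8137/30701*1/16 + 4693/30701*1/8 = 3952/30701 = pi_0  (ok)
  3952/30701*1/16 + 434/2791*1/4 + 9145/30701*1/8 + 8137/30701*1/8 + 4693/30701*1/4 = 434/2791 = pi_1  (ok)
  3952/30701*7/16 + 434/2791*1/8 + 9145/30701*3/16 + 8137/30701*3/8 + 4693/30701*7/16 = 9145/30701 = pi_2  (ok)
  3952/30701*3/16 + 434/2791*1/4 + 9145/30701*5/16 + 8137/30701*3/8 + 4693/30701*1/16 = 8137/30701 = pi_3  (ok)
  3952/30701*1/4 + 434/2791*3/16 + 9145/30701*3/16 + 8137/30701*1/16 + 4693/30701*1/8 = 4693/30701 = pi_4  (ok)

Answer: 3952/30701 434/2791 9145/30701 8137/30701 4693/30701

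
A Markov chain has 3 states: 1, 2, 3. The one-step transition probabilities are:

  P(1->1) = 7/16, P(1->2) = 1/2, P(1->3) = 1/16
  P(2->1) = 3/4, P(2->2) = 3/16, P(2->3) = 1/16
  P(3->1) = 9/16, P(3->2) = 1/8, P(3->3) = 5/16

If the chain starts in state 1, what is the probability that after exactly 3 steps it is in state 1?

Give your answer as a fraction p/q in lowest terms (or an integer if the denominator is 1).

Computing P^3 by repeated multiplication:
P^1 =
  1: [7/16, 1/2, 1/16]
  2: [3/4, 3/16, 1/16]
  3: [9/16, 1/8, 5/16]
P^2 =
  1: [77/128, 41/128, 5/64]
  2: [129/256, 107/256, 5/64]
  3: [33/64, 11/32, 9/64]
P^3 =
  1: [1121/2048, 759/2048, 21/256]
  2: [2367/4096, 1393/4096, 21/256]
  3: [9/16, 87/256, 25/256]

(P^3)[1 -> 1] = 1121/2048

Answer: 1121/2048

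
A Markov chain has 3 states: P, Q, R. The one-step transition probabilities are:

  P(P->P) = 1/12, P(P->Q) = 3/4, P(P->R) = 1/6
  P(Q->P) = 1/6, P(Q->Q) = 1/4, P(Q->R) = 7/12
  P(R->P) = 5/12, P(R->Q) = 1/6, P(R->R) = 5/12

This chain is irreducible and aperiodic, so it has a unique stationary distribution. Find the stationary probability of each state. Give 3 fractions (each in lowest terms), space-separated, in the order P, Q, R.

The stationary distribution satisfies pi = pi * P, i.e.:
  pi_P = 1/12*pi_P + 1/6*pi_Q + 5/12*pi_R
  pi_Q = 3/4*pi_P + 1/4*pi_Q + 1/6*pi_R
  pi_R = 1/6*pi_P + 7/12*pi_Q + 5/12*pi_R
with normalization: pi_P + pi_Q + pi_R = 1.

Using the first 2 balance equations plus normalization, the linear system A*pi = b is:
  [-11/12, 1/6, 5/12] . pi = 0
  [3/4, -3/4, 1/6] . pi = 0
  [1, 1, 1] . pi = 1

Solving yields:
  pi_P = 49/197
  pi_Q = 67/197
  pi_R = 81/197

Verification (pi * P):
  49/197*1/12 + 67/197*1/6 + 81/197*5/12 = 49/197 = pi_P  (ok)
  49/197*3/4 + 67/197*1/4 + 81/197*1/6 = 67/197 = pi_Q  (ok)
  49/197*1/6 + 67/197*7/12 + 81/197*5/12 = 81/197 = pi_R  (ok)

Answer: 49/197 67/197 81/197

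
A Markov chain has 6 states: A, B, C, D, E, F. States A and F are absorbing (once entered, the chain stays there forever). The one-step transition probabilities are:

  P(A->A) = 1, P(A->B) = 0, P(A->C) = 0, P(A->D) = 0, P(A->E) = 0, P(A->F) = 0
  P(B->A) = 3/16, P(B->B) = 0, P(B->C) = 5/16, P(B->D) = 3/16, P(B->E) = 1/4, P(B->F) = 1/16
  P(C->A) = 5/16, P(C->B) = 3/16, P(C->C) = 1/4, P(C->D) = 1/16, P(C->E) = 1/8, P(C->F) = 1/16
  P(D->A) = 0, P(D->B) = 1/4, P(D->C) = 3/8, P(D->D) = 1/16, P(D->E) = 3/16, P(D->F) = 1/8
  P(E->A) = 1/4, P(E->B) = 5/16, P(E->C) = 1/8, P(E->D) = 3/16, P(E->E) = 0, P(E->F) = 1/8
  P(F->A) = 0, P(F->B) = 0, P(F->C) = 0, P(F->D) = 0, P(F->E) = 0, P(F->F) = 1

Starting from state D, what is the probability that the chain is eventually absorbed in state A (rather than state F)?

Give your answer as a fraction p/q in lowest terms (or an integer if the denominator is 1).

Let a_i = P(absorbed in A | start in state i).
Boundary conditions: a_A = 1, a_F = 0.
For each transient state i, a_i = sum_j P(i->j) * a_j:
  a_B = 3/16*a_A + 0*a_B + 5/16*a_C + 3/16*a_D + 1/4*a_E + 1/16*a_F
  a_C = 5/16*a_A + 3/16*a_B + 1/4*a_C + 1/16*a_D + 1/8*a_E + 1/16*a_F
  a_D = 0*a_A + 1/4*a_B + 3/8*a_C + 1/16*a_D + 3/16*a_E + 1/8*a_F
  a_E = 1/4*a_A + 5/16*a_B + 1/8*a_C + 3/16*a_D + 0*a_E + 1/8*a_F

Substituting a_A = 1 and a_F = 0, rearrange to (I - Q) a = r where r[i] = P(i -> A):
  [1, -5/16, -3/16, -1/4] . (a_B, a_C, a_D, a_E) = 3/16
  [-3/16, 3/4, -1/16, -1/8] . (a_B, a_C, a_D, a_E) = 5/16
  [-1/4, -3/8, 15/16, -3/16] . (a_B, a_C, a_D, a_E) = 0
  [-5/16, -1/8, -3/16, 1] . (a_B, a_C, a_D, a_E) = 1/4

Solving yields:
  a_B = 20007/27896
  a_C = 21301/27896
  a_D = 17697/27896
  a_E = 19207/27896

Starting state is D, so the absorption probability is a_D = 17697/27896.

Answer: 17697/27896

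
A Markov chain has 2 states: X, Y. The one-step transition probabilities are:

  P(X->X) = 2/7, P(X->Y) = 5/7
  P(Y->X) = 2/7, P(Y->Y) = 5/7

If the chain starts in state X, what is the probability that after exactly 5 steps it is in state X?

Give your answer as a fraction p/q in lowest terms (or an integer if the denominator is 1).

Computing P^5 by repeated multiplication:
P^1 =
  X: [2/7, 5/7]
  Y: [2/7, 5/7]
P^2 =
  X: [2/7, 5/7]
  Y: [2/7, 5/7]
P^3 =
  X: [2/7, 5/7]
  Y: [2/7, 5/7]
P^4 =
  X: [2/7, 5/7]
  Y: [2/7, 5/7]
P^5 =
  X: [2/7, 5/7]
  Y: [2/7, 5/7]

(P^5)[X -> X] = 2/7

Answer: 2/7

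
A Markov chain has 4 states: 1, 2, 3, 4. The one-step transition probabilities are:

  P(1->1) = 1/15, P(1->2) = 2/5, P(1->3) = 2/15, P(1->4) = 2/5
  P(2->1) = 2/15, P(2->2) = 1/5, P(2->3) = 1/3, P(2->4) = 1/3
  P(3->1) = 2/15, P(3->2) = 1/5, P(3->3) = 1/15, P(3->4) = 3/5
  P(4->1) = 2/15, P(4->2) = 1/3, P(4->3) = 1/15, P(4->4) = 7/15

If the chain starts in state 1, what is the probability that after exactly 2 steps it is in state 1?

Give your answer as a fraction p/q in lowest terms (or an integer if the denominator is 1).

Computing P^2 by repeated multiplication:
P^1 =
  1: [1/15, 2/5, 2/15, 2/5]
  2: [2/15, 1/5, 1/3, 1/3]
  3: [2/15, 1/5, 1/15, 3/5]
  4: [2/15, 1/3, 1/15, 7/15]
P^2 =
  1: [29/225, 4/15, 8/45, 32/75]
  2: [28/225, 61/225, 29/225, 107/225]
  3: [28/225, 23/75, 29/225, 11/25]
  4: [28/225, 13/45, 37/225, 19/45]

(P^2)[1 -> 1] = 29/225

Answer: 29/225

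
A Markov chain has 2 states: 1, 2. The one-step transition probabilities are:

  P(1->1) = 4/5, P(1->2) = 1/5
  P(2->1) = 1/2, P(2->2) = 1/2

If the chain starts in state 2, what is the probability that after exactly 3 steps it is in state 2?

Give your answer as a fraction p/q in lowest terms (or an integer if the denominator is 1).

Answer: 61/200

Derivation:
Computing P^3 by repeated multiplication:
P^1 =
  1: [4/5, 1/5]
  2: [1/2, 1/2]
P^2 =
  1: [37/50, 13/50]
  2: [13/20, 7/20]
P^3 =
  1: [361/500, 139/500]
  2: [139/200, 61/200]

(P^3)[2 -> 2] = 61/200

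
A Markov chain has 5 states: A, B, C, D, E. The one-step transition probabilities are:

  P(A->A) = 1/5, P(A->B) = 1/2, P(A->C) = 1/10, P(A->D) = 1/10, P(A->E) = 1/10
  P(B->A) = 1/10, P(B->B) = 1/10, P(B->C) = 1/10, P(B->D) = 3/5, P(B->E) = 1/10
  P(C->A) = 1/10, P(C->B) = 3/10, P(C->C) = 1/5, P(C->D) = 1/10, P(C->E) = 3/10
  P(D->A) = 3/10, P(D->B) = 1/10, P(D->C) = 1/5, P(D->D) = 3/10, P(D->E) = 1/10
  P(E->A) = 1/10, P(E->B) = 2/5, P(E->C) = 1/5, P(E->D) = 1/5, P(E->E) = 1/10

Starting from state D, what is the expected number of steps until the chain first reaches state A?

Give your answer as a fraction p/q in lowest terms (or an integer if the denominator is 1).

Let h_i = expected steps to first reach A from state i.
Boundary: h_A = 0.
First-step equations for the other states:
  h_B = 1 + 1/10*h_A + 1/10*h_B + 1/10*h_C + 3/5*h_D + 1/10*h_E
  h_C = 1 + 1/10*h_A + 3/10*h_B + 1/5*h_C + 1/10*h_D + 3/10*h_E
  h_D = 1 + 3/10*h_A + 1/10*h_B + 1/5*h_C + 3/10*h_D + 1/10*h_E
  h_E = 1 + 1/10*h_A + 2/5*h_B + 1/5*h_C + 1/5*h_D + 1/10*h_E

Substituting h_A = 0 and rearranging gives the linear system (I - Q) h = 1:
  [9/10, -1/10, -3/5, -1/10] . (h_B, h_C, h_D, h_E) = 1
  [-3/10, 4/5, -1/10, -3/10] . (h_B, h_C, h_D, h_E) = 1
  [-1/10, -1/5, 7/10, -1/10] . (h_B, h_C, h_D, h_E) = 1
  [-2/5, -1/5, -1/5, 9/10] . (h_B, h_C, h_D, h_E) = 1

Solving yields:
  h_B = 601/103
  h_C = 659/103
  h_D = 513/103
  h_E = 642/103

Starting state is D, so the expected hitting time is h_D = 513/103.

Answer: 513/103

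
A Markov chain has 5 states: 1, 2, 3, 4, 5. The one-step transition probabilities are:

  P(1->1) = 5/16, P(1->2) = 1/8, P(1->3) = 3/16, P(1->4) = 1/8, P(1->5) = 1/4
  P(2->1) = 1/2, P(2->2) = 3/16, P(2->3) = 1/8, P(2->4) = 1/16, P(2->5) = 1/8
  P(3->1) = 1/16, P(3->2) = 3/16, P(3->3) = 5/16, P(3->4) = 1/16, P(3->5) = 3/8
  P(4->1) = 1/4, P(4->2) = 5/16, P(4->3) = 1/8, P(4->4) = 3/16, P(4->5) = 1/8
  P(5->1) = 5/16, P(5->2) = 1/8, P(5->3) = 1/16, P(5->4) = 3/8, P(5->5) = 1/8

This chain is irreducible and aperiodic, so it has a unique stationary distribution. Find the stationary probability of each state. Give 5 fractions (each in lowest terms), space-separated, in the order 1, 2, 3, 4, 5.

The stationary distribution satisfies pi = pi * P, i.e.:
  pi_1 = 5/16*pi_1 + 1/2*pi_2 + 1/16*pi_3 + 1/4*pi_4 + 5/16*pi_5
  pi_2 = 1/8*pi_1 + 3/16*pi_2 + 3/16*pi_3 + 5/16*pi_4 + 1/8*pi_5
  pi_3 = 3/16*pi_1 + 1/8*pi_2 + 5/16*pi_3 + 1/8*pi_4 + 1/16*pi_5
  pi_4 = 1/8*pi_1 + 1/16*pi_2 + 1/16*pi_3 + 3/16*pi_4 + 3/8*pi_5
  pi_5 = 1/4*pi_1 + 1/8*pi_2 + 3/8*pi_3 + 1/8*pi_4 + 1/8*pi_5
with normalization: pi_1 + pi_2 + pi_3 + pi_4 + pi_5 = 1.

Using the first 4 balance equations plus normalization, the linear system A*pi = b is:
  [-11/16, 1/2, 1/16, 1/4, 5/16] . pi = 0
  [1/8, -13/16, 3/16, 5/16, 1/8] . pi = 0
  [3/16, 1/8, -11/16, 1/8, 1/16] . pi = 0
  [1/8, 1/16, 1/16, -13/16, 3/8] . pi = 0
  [1, 1, 1, 1, 1] . pi = 1

Solving yields:
  pi_1 = 2231/7559
  pi_2 = 1338/7559
  pi_3 = 1217/7559
  pi_4 = 1245/7559
  pi_5 = 1528/7559

Verification (pi * P):
  2231/7559*5/16 + 1338/7559*1/2 + 1217/7559*1/16 + 1245/7559*1/4 + 1528/7559*5/16 = 2231/7559 = pi_1  (ok)
  2231/7559*1/8 + 1338/7559*3/16 + 1217/7559*3/16 + 1245/7559*5/16 + 1528/7559*1/8 = 1338/7559 = pi_2  (ok)
  2231/7559*3/16 + 1338/7559*1/8 + 1217/7559*5/16 + 1245/7559*1/8 + 1528/7559*1/16 = 1217/7559 = pi_3  (ok)
  2231/7559*1/8 + 1338/7559*1/16 + 1217/7559*1/16 + 1245/7559*3/16 + 1528/7559*3/8 = 1245/7559 = pi_4  (ok)
  2231/7559*1/4 + 1338/7559*1/8 + 1217/7559*3/8 + 1245/7559*1/8 + 1528/7559*1/8 = 1528/7559 = pi_5  (ok)

Answer: 2231/7559 1338/7559 1217/7559 1245/7559 1528/7559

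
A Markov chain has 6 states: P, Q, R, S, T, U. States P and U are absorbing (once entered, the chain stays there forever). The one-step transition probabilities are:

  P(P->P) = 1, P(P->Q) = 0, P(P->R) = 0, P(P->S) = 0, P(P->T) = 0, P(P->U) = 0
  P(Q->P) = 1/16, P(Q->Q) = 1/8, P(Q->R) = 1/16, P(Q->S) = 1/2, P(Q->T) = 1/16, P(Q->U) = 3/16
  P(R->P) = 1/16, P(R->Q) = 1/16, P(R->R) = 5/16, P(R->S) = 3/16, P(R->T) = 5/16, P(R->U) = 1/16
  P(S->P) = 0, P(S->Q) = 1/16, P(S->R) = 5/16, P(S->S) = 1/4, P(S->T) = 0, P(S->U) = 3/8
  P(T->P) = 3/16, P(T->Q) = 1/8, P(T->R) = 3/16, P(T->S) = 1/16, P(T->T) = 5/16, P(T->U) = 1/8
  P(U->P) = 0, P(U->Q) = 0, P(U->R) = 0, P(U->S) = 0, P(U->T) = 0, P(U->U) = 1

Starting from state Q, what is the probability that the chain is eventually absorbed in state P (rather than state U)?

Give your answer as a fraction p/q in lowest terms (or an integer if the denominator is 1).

Answer: 2826/12875

Derivation:
Let a_i = P(absorbed in P | start in state i).
Boundary conditions: a_P = 1, a_U = 0.
For each transient state i, a_i = sum_j P(i->j) * a_j:
  a_Q = 1/16*a_P + 1/8*a_Q + 1/16*a_R + 1/2*a_S + 1/16*a_T + 3/16*a_U
  a_R = 1/16*a_P + 1/16*a_Q + 5/16*a_R + 3/16*a_S + 5/16*a_T + 1/16*a_U
  a_S = 0*a_P + 1/16*a_Q + 5/16*a_R + 1/4*a_S + 0*a_T + 3/8*a_U
  a_T = 3/16*a_P + 1/8*a_Q + 3/16*a_R + 1/16*a_S + 5/16*a_T + 1/8*a_U

Substituting a_P = 1 and a_U = 0, rearrange to (I - Q) a = r where r[i] = P(i -> P):
  [7/8, -1/16, -1/2, -1/16] . (a_Q, a_R, a_S, a_T) = 1/16
  [-1/16, 11/16, -3/16, -5/16] . (a_Q, a_R, a_S, a_T) = 1/16
  [-1/16, -5/16, 3/4, 0] . (a_Q, a_R, a_S, a_T) = 0
  [-1/8, -3/16, -1/16, 11/16] . (a_Q, a_R, a_S, a_T) = 3/16

Solving yields:
  a_Q = 2826/12875
  a_R = 894/2575
  a_S = 2098/12875
  a_T = 1087/2575

Starting state is Q, so the absorption probability is a_Q = 2826/12875.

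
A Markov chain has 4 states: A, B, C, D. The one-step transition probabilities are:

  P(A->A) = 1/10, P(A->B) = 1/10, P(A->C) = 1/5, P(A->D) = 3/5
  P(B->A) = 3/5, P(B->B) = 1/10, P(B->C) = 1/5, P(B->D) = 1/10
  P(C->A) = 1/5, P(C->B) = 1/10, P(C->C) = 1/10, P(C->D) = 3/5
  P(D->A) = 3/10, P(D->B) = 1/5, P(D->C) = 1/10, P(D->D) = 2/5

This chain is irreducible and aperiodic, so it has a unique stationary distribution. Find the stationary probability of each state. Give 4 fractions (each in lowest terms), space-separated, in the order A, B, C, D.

Answer: 377/1375 18/125 39/275 11/25

Derivation:
The stationary distribution satisfies pi = pi * P, i.e.:
  pi_A = 1/10*pi_A + 3/5*pi_B + 1/5*pi_C + 3/10*pi_D
  pi_B = 1/10*pi_A + 1/10*pi_B + 1/10*pi_C + 1/5*pi_D
  pi_C = 1/5*pi_A + 1/5*pi_B + 1/10*pi_C + 1/10*pi_D
  pi_D = 3/5*pi_A + 1/10*pi_B + 3/5*pi_C + 2/5*pi_D
with normalization: pi_A + pi_B + pi_C + pi_D = 1.

Using the first 3 balance equations plus normalization, the linear system A*pi = b is:
  [-9/10, 3/5, 1/5, 3/10] . pi = 0
  [1/10, -9/10, 1/10, 1/5] . pi = 0
  [1/5, 1/5, -9/10, 1/10] . pi = 0
  [1, 1, 1, 1] . pi = 1

Solving yields:
  pi_A = 377/1375
  pi_B = 18/125
  pi_C = 39/275
  pi_D = 11/25

Verification (pi * P):
  377/1375*1/10 + 18/125*3/5 + 39/275*1/5 + 11/25*3/10 = 377/1375 = pi_A  (ok)
  377/1375*1/10 + 18/125*1/10 + 39/275*1/10 + 11/25*1/5 = 18/125 = pi_B  (ok)
  377/1375*1/5 + 18/125*1/5 + 39/275*1/10 + 11/25*1/10 = 39/275 = pi_C  (ok)
  377/1375*3/5 + 18/125*1/10 + 39/275*3/5 + 11/25*2/5 = 11/25 = pi_D  (ok)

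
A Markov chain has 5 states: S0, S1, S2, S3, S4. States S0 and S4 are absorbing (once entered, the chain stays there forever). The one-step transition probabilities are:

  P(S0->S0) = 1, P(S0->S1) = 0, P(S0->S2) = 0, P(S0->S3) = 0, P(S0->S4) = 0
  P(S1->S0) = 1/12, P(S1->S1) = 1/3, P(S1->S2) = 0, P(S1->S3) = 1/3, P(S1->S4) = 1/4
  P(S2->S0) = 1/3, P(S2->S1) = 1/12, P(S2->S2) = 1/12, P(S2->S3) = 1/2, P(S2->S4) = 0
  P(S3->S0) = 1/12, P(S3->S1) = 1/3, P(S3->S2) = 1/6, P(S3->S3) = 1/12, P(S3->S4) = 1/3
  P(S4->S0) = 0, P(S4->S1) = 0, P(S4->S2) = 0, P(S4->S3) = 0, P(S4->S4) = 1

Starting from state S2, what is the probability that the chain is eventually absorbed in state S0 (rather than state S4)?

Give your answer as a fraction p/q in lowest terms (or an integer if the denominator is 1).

Let a_i = P(absorbed in S0 | start in state i).
Boundary conditions: a_S0 = 1, a_S4 = 0.
For each transient state i, a_i = sum_j P(i->j) * a_j:
  a_S1 = 1/12*a_S0 + 1/3*a_S1 + 0*a_S2 + 1/3*a_S3 + 1/4*a_S4
  a_S2 = 1/3*a_S0 + 1/12*a_S1 + 1/12*a_S2 + 1/2*a_S3 + 0*a_S4
  a_S3 = 1/12*a_S0 + 1/3*a_S1 + 1/6*a_S2 + 1/12*a_S3 + 1/3*a_S4

Substituting a_S0 = 1 and a_S4 = 0, rearrange to (I - Q) a = r where r[i] = P(i -> S0):
  [2/3, 0, -1/3] . (a_S1, a_S2, a_S3) = 1/12
  [-1/12, 11/12, -1/2] . (a_S1, a_S2, a_S3) = 1/3
  [-1/3, -1/6, 11/12] . (a_S1, a_S2, a_S3) = 1/12

Solving yields:
  a_S1 = 185/688
  a_S2 = 375/688
  a_S3 = 99/344

Starting state is S2, so the absorption probability is a_S2 = 375/688.

Answer: 375/688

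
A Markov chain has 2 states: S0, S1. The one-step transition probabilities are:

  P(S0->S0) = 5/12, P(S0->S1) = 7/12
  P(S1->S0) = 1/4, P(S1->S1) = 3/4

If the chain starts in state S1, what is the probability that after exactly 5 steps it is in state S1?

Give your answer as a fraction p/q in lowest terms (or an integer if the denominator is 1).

Computing P^5 by repeated multiplication:
P^1 =
  S0: [5/12, 7/12]
  S1: [1/4, 3/4]
P^2 =
  S0: [23/72, 49/72]
  S1: [7/24, 17/24]
P^3 =
  S0: [131/432, 301/432]
  S1: [43/144, 101/144]
P^4 =
  S0: [779/2592, 1813/2592]
  S1: [259/864, 605/864]
P^5 =
  S0: [4667/15552, 10885/15552]
  S1: [1555/5184, 3629/5184]

(P^5)[S1 -> S1] = 3629/5184

Answer: 3629/5184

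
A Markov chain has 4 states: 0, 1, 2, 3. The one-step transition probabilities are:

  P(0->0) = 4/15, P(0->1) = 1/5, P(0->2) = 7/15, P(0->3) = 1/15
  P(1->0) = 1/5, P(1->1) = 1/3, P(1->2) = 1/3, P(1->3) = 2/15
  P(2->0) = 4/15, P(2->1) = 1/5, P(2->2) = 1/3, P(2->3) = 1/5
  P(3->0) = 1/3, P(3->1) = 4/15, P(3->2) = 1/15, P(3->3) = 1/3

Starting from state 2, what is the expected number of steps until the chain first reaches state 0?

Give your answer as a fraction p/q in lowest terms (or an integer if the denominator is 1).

Let h_i = expected steps to first reach 0 from state i.
Boundary: h_0 = 0.
First-step equations for the other states:
  h_1 = 1 + 1/5*h_0 + 1/3*h_1 + 1/3*h_2 + 2/15*h_3
  h_2 = 1 + 4/15*h_0 + 1/5*h_1 + 1/3*h_2 + 1/5*h_3
  h_3 = 1 + 1/3*h_0 + 4/15*h_1 + 1/15*h_2 + 1/3*h_3

Substituting h_0 = 0 and rearranging gives the linear system (I - Q) h = 1:
  [2/3, -1/3, -2/15] . (h_1, h_2, h_3) = 1
  [-1/5, 2/3, -1/5] . (h_1, h_2, h_3) = 1
  [-4/15, -1/15, 2/3] . (h_1, h_2, h_3) = 1

Solving yields:
  h_1 = 1380/337
  h_2 = 1275/337
  h_3 = 1185/337

Starting state is 2, so the expected hitting time is h_2 = 1275/337.

Answer: 1275/337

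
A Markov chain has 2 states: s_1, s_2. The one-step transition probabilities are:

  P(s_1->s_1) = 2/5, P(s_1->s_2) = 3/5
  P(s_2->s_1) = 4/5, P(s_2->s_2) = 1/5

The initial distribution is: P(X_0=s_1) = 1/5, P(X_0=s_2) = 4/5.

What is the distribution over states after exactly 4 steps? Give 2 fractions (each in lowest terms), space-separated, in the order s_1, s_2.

Propagating the distribution step by step (d_{t+1} = d_t * P):
d_0 = (s_1=1/5, s_2=4/5)
  d_1[s_1] = 1/5*2/5 + 4/5*4/5 = 18/25
  d_1[s_2] = 1/5*3/5 + 4/5*1/5 = 7/25
d_1 = (s_1=18/25, s_2=7/25)
  d_2[s_1] = 18/25*2/5 + 7/25*4/5 = 64/125
  d_2[s_2] = 18/25*3/5 + 7/25*1/5 = 61/125
d_2 = (s_1=64/125, s_2=61/125)
  d_3[s_1] = 64/125*2/5 + 61/125*4/5 = 372/625
  d_3[s_2] = 64/125*3/5 + 61/125*1/5 = 253/625
d_3 = (s_1=372/625, s_2=253/625)
  d_4[s_1] = 372/625*2/5 + 253/625*4/5 = 1756/3125
  d_4[s_2] = 372/625*3/5 + 253/625*1/5 = 1369/3125
d_4 = (s_1=1756/3125, s_2=1369/3125)

Answer: 1756/3125 1369/3125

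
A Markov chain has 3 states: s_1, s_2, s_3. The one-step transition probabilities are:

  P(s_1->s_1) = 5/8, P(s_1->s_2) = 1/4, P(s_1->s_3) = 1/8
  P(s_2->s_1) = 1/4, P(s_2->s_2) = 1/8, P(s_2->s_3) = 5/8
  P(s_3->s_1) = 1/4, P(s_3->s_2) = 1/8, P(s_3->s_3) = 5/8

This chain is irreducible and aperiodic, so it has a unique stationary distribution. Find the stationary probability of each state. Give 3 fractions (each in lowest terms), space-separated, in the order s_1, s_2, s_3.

Answer: 2/5 7/40 17/40

Derivation:
The stationary distribution satisfies pi = pi * P, i.e.:
  pi_s_1 = 5/8*pi_s_1 + 1/4*pi_s_2 + 1/4*pi_s_3
  pi_s_2 = 1/4*pi_s_1 + 1/8*pi_s_2 + 1/8*pi_s_3
  pi_s_3 = 1/8*pi_s_1 + 5/8*pi_s_2 + 5/8*pi_s_3
with normalization: pi_s_1 + pi_s_2 + pi_s_3 = 1.

Using the first 2 balance equations plus normalization, the linear system A*pi = b is:
  [-3/8, 1/4, 1/4] . pi = 0
  [1/4, -7/8, 1/8] . pi = 0
  [1, 1, 1] . pi = 1

Solving yields:
  pi_s_1 = 2/5
  pi_s_2 = 7/40
  pi_s_3 = 17/40

Verification (pi * P):
  2/5*5/8 + 7/40*1/4 + 17/40*1/4 = 2/5 = pi_s_1  (ok)
  2/5*1/4 + 7/40*1/8 + 17/40*1/8 = 7/40 = pi_s_2  (ok)
  2/5*1/8 + 7/40*5/8 + 17/40*5/8 = 17/40 = pi_s_3  (ok)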